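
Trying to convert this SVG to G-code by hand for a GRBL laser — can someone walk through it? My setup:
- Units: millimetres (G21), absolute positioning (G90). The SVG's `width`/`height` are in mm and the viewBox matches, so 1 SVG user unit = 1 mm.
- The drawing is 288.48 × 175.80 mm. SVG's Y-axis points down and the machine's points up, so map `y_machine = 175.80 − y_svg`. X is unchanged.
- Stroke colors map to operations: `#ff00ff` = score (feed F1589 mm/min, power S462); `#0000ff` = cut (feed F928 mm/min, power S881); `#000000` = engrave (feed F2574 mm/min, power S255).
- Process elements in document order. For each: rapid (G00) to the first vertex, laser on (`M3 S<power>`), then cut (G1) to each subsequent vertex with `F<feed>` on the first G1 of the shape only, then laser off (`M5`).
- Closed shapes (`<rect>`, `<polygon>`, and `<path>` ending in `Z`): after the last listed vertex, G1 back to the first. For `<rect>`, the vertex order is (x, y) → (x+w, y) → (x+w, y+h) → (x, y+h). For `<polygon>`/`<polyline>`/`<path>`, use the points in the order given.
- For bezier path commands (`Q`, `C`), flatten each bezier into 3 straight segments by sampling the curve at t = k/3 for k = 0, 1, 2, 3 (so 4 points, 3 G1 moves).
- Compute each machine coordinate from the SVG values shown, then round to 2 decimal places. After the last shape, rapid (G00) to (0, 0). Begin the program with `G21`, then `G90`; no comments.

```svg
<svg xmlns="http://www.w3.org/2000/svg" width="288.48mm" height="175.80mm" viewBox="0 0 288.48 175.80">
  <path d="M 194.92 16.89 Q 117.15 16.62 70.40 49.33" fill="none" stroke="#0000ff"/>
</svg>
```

G21
G90
G00 X194.92 Y158.91
M3 S881
G1 X146.52 Y155.43 F928
G1 X105.01 Y144.61
G1 X70.40 Y126.47
M5
G00 X0.00 Y0.00

Since the viewBox matches the mm dimensions, user units are millimetres directly. The only transform is the Y-flip y_m = 175.80 − y_svg.

Shape 1 is a quadratic bezier drawn with `<path>`. Its stroke #0000ff means cut at S881, F928. After flipping Y the toolpath is (194.92,158.91) → (146.52,155.43) → (105.01,144.61) → (70.40,126.47).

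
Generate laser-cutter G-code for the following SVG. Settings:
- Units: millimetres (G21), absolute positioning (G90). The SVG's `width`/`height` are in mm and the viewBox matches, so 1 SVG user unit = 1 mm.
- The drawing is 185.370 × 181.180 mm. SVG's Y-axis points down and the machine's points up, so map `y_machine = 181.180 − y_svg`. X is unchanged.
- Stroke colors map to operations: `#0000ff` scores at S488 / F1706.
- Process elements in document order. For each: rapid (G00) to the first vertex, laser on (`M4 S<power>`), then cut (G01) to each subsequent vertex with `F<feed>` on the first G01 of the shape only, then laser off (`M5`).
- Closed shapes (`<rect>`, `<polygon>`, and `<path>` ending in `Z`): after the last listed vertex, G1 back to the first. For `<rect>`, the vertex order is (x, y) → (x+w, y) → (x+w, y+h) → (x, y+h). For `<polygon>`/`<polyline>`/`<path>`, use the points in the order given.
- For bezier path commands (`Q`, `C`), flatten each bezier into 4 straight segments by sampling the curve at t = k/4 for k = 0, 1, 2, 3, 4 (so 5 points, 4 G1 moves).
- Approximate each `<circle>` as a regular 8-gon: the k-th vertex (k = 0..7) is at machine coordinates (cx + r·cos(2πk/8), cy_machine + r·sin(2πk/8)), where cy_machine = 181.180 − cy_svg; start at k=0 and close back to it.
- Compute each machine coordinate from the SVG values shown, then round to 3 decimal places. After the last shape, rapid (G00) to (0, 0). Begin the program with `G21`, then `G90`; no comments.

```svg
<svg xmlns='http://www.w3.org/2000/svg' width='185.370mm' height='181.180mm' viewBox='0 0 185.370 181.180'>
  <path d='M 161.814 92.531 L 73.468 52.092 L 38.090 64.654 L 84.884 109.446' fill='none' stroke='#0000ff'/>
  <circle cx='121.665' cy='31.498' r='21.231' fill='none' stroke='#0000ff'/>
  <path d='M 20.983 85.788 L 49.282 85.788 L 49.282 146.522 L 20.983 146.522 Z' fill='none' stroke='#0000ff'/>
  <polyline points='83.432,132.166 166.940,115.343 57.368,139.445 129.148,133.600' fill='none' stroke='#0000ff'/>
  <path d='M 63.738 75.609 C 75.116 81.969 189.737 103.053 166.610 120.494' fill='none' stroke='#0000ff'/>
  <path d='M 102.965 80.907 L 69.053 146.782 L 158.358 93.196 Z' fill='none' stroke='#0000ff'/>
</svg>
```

G21
G90
G00 X161.814 Y88.649
M4 S488
G01 X73.468 Y129.088 F1706
G01 X38.090 Y116.526
G01 X84.884 Y71.734
M5
G00 X142.896 Y149.682
M4 S488
G01 X136.678 Y164.695 F1706
G01 X121.665 Y170.913
G01 X106.652 Y164.695
G01 X100.434 Y149.682
G01 X106.652 Y134.669
G01 X121.665 Y128.451
G01 X136.678 Y134.669
G01 X142.896 Y149.682
M5
G00 X20.983 Y95.392
M4 S488
G01 X49.282 Y95.392 F1706
G01 X49.282 Y34.658
G01 X20.983 Y34.658
G01 X20.983 Y95.392
M5
G00 X83.432 Y49.014
M4 S488
G01 X166.940 Y65.837 F1706
G01 X57.368 Y41.735
G01 X129.148 Y47.580
M5
G00 X63.738 Y105.571
M4 S488
G01 X87.864 Y98.327 F1706
G01 X128.113 Y87.284
G01 X161.893 Y74.163
G01 X166.610 Y60.686
M5
G00 X102.965 Y100.273
M4 S488
G01 X69.053 Y34.398 F1706
G01 X158.358 Y87.984
G01 X102.965 Y100.273
M5
G00 X0.000 Y0.000

Since the viewBox matches the mm dimensions, user units are millimetres directly. The only transform is the Y-flip y_m = 181.180 − y_svg.

Shape 1 is a open polyline drawn with `<path>`. Its stroke #0000ff means score at S488, F1706. After flipping Y the toolpath is (161.814,88.649) → (73.468,129.088) → (38.090,116.526) → (84.884,71.734).

Shape 2 is a circle drawn with `<circle>`. Its stroke #0000ff means score at S488, F1706. After flipping Y the toolpath is (142.896,149.682) → (136.678,164.695) → (121.665,170.913) → (106.652,164.695) → (100.434,149.682) → (106.652,134.669) → (121.665,128.451) → (136.678,134.669) → (142.896,149.682), returning to the start.

Shape 3 is a rectangle drawn with `<path>`. Its stroke #0000ff means score at S488, F1706. After flipping Y the toolpath is (20.983,95.392) → (49.282,95.392) → (49.282,34.658) → (20.983,34.658) → (20.983,95.392), returning to the start.

Shape 4 is a open polyline drawn with `<polyline>`. Its stroke #0000ff means score at S488, F1706. After flipping Y the toolpath is (83.432,49.014) → (166.940,65.837) → (57.368,41.735) → (129.148,47.580).

Shape 5 is a cubic bezier drawn with `<path>`. Its stroke #0000ff means score at S488, F1706. After flipping Y the toolpath is (63.738,105.571) → (87.864,98.327) → (128.113,87.284) → (161.893,74.163) → (166.610,60.686).

Shape 6 is a closed polygon drawn with `<path>`. Its stroke #0000ff means score at S488, F1706. After flipping Y the toolpath is (102.965,100.273) → (69.053,34.398) → (158.358,87.984) → (102.965,100.273), returning to the start.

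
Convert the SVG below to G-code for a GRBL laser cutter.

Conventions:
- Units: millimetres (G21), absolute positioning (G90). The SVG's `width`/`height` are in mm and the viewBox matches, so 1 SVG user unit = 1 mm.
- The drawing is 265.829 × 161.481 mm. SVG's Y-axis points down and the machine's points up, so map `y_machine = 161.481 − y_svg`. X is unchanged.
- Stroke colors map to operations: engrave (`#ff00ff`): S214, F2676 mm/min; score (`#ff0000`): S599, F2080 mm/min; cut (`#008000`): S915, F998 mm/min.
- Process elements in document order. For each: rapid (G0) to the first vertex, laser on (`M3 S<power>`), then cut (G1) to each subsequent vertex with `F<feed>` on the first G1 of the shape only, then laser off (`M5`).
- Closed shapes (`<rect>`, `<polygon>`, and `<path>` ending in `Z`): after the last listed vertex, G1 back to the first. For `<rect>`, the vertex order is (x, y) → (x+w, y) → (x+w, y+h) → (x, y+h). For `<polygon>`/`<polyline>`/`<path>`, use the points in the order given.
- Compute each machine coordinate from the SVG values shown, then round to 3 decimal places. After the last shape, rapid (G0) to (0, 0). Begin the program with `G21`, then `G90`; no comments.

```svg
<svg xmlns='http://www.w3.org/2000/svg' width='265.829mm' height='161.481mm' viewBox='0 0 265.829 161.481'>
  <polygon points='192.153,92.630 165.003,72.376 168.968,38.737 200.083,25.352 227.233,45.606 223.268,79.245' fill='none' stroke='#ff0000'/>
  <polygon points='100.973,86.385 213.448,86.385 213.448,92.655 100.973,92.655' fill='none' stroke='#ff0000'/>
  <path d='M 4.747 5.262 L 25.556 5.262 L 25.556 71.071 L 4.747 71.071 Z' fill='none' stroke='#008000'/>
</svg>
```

G21
G90
G0 X192.153 Y68.851
M3 S599
G1 X165.003 Y89.105 F2080
G1 X168.968 Y122.744
G1 X200.083 Y136.129
G1 X227.233 Y115.875
G1 X223.268 Y82.236
G1 X192.153 Y68.851
M5
G0 X100.973 Y75.096
M3 S599
G1 X213.448 Y75.096 F2080
G1 X213.448 Y68.826
G1 X100.973 Y68.826
G1 X100.973 Y75.096
M5
G0 X4.747 Y156.219
M3 S915
G1 X25.556 Y156.219 F998
G1 X25.556 Y90.410
G1 X4.747 Y90.410
G1 X4.747 Y156.219
M5
G0 X0.000 Y0.000

viewBox `0 0 265.829 161.481` with mm width/height → 1 unit = 1 mm. Flip: y_m = 161.481 − y_svg.

**Shape 1** — `<polygon>` regular polygon, stroke `#ff0000` → score (S599, F2080). Machine vertices: (192.153,68.851) → (165.003,89.105) → (168.968,122.744) → (200.083,136.129) → (227.233,115.875) → (223.268,82.236) → (192.153,68.851). Closed: final G1 returns to the first vertex.

**Shape 2** — `<polygon>` rectangle, stroke `#ff0000` → score (S599, F2080). Machine vertices: (100.973,75.096) → (213.448,75.096) → (213.448,68.826) → (100.973,68.826) → (100.973,75.096). Closed: final G1 returns to the first vertex.

**Shape 3** — `<path>` rectangle, stroke `#008000` → cut (S915, F998). Machine vertices: (4.747,156.219) → (25.556,156.219) → (25.556,90.410) → (4.747,90.410) → (4.747,156.219). Closed: final G1 returns to the first vertex.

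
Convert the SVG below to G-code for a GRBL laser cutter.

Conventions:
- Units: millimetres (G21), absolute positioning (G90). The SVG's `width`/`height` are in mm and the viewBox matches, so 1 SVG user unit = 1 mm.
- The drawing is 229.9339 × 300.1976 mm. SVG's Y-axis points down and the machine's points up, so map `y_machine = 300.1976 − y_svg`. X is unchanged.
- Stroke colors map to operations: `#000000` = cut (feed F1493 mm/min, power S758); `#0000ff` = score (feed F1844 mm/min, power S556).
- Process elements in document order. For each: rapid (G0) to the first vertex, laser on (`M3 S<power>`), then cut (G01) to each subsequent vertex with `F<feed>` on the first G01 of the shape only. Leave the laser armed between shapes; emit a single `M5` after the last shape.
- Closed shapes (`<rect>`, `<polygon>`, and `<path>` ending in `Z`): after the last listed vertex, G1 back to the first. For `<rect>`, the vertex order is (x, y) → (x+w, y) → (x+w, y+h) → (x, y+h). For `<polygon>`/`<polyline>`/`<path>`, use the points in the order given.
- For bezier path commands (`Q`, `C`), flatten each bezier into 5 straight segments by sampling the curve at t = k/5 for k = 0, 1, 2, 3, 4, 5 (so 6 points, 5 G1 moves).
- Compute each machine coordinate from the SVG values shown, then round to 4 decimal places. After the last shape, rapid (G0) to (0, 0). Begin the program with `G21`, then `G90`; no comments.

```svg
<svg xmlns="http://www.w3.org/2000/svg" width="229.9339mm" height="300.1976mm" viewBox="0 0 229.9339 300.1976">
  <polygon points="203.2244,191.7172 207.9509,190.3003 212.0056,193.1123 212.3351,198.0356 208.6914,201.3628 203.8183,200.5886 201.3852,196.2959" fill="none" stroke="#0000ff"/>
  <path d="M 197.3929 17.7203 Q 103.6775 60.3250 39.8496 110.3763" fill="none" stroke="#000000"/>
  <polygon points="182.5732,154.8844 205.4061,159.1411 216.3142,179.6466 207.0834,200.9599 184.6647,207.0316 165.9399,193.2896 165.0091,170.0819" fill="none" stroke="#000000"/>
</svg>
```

G21
G90
G0 X203.2244 Y108.4804
M3 S556
G01 X207.9509 Y109.8973 F1844
G01 X212.0056 Y107.0853
G01 X212.3351 Y102.1620
G01 X208.6914 Y98.8348
G01 X203.8183 Y99.6090
G01 X201.3852 Y103.9017
G01 X203.2244 Y108.4804
G0 X197.3929 Y282.4773
M3 S758
G01 X161.1022 Y265.1376 F1493
G01 X127.2026 Y247.2021
G01 X95.6939 Y228.6709
G01 X66.5763 Y209.5440
G01 X39.8496 Y189.8213
G0 X182.5732 Y145.3132
M3 S758
G01 X205.4061 Y141.0565 F1493
G01 X216.3142 Y120.5510
G01 X207.0834 Y99.2377
G01 X184.6647 Y93.1660
G01 X165.9399 Y106.9080
G01 X165.0091 Y130.1157
G01 X182.5732 Y145.3132
M5
G0 X0.0000 Y0.0000

Since the viewBox matches the mm dimensions, user units are millimetres directly. The only transform is the Y-flip y_m = 300.1976 − y_svg.

Shape 1 is a regular polygon drawn with `<polygon>`. Its stroke #0000ff means score at S556, F1844. After flipping Y the toolpath is (203.2244,108.4804) → (207.9509,109.8973) → (212.0056,107.0853) → (212.3351,102.1620) → (208.6914,98.8348) → (203.8183,99.6090) → (201.3852,103.9017) → (203.2244,108.4804), returning to the start.

Shape 2 is a quadratic bezier drawn with `<path>`. Its stroke #000000 means cut at S758, F1493. After flipping Y the toolpath is (197.3929,282.4773) → (161.1022,265.1376) → (127.2026,247.2021) → (95.6939,228.6709) → (66.5763,209.5440) → (39.8496,189.8213).

Shape 3 is a regular polygon drawn with `<polygon>`. Its stroke #000000 means cut at S758, F1493. After flipping Y the toolpath is (182.5732,145.3132) → (205.4061,141.0565) → (216.3142,120.5510) → (207.0834,99.2377) → (184.6647,93.1660) → (165.9399,106.9080) → (165.0091,130.1157) → (182.5732,145.3132), returning to the start.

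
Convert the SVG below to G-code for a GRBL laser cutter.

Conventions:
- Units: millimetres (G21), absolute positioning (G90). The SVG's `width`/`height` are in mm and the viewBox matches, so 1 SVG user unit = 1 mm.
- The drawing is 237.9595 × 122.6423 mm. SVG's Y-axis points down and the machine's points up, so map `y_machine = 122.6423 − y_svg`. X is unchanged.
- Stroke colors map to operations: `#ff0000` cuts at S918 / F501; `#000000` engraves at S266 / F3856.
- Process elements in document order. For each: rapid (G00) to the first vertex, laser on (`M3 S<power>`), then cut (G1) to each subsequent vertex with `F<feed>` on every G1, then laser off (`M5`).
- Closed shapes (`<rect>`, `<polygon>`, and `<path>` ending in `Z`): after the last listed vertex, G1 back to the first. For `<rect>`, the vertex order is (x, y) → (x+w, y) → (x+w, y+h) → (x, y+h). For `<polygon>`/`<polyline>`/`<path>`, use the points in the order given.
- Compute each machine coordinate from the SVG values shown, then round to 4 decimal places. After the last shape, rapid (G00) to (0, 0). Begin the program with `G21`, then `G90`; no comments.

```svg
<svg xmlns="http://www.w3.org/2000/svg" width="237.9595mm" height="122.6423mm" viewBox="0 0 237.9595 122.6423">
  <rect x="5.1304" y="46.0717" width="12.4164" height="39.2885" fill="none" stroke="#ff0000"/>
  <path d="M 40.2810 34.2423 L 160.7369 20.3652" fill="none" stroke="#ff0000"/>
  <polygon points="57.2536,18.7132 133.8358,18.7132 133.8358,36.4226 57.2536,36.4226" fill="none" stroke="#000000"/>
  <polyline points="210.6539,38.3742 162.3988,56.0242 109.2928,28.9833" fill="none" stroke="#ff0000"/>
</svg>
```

G21
G90
G00 X5.1304 Y76.5706
M3 S918
G1 X17.5468 Y76.5706 F501
G1 X17.5468 Y37.2821 F501
G1 X5.1304 Y37.2821 F501
G1 X5.1304 Y76.5706 F501
M5
G00 X40.2810 Y88.4000
M3 S918
G1 X160.7369 Y102.2771 F501
M5
G00 X57.2536 Y103.9291
M3 S266
G1 X133.8358 Y103.9291 F3856
G1 X133.8358 Y86.2197 F3856
G1 X57.2536 Y86.2197 F3856
G1 X57.2536 Y103.9291 F3856
M5
G00 X210.6539 Y84.2681
M3 S918
G1 X162.3988 Y66.6181 F501
G1 X109.2928 Y93.6590 F501
M5
G00 X0.0000 Y0.0000

1 u = 1 mm; y_m = 122.6423 − y.

[1] `<rect>` rectangle, #ff0000→cut S918 F501: (5.1304,76.5706) → (17.5468,76.5706) → (17.5468,37.2821) → (5.1304,37.2821) → (5.1304,76.5706) (closed)

[2] `<path>` line segment, #ff0000→cut S918 F501: (40.2810,88.4000) → (160.7369,102.2771)

[3] `<polygon>` rectangle, #000000→engrave S266 F3856: (57.2536,103.9291) → (133.8358,103.9291) → (133.8358,86.2197) → (57.2536,86.2197) → (57.2536,103.9291) (closed)

[4] `<polyline>` open polyline, #ff0000→cut S918 F501: (210.6539,84.2681) → (162.3988,66.6181) → (109.2928,93.6590)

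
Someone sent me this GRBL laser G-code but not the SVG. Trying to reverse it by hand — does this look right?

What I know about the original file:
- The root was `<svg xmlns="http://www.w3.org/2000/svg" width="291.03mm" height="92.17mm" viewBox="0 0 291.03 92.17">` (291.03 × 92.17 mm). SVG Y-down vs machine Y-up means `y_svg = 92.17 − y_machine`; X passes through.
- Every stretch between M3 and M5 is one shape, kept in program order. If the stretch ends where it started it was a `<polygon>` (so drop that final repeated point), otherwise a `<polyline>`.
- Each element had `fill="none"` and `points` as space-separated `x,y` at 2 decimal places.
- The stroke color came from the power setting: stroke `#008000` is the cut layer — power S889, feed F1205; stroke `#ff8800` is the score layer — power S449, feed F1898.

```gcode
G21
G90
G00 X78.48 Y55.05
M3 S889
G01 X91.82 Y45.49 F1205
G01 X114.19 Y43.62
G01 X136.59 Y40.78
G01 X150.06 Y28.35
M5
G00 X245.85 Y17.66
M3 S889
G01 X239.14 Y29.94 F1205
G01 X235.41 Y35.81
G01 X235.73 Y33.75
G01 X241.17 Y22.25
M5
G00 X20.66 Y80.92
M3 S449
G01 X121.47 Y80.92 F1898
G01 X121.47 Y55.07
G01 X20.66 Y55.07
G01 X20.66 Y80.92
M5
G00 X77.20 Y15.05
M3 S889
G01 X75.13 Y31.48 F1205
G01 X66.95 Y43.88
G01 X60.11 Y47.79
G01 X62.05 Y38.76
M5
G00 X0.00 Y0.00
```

y_svg = 92.17 − y_m.

[1] S889→`#008000` (cut); open run; points: 78.48,37.12 91.82,46.68 114.19,48.55 136.59,51.39 150.06,63.82

[2] S889→`#008000` (cut); open run; points: 245.85,74.51 239.14,62.23 235.41,56.36 235.73,58.42 241.17,69.92

[3] S449→`#ff8800` (score); closed run; points: 20.66,11.25 121.47,11.25 121.47,37.10 20.66,37.10

[4] S889→`#008000` (cut); open run; points: 77.20,77.12 75.13,60.69 66.95,48.29 60.11,44.38 62.05,53.41

<svg xmlns="http://www.w3.org/2000/svg" width="291.03mm" height="92.17mm" viewBox="0 0 291.03 92.17">
  <polyline points="78.48,37.12 91.82,46.68 114.19,48.55 136.59,51.39 150.06,63.82" fill="none" stroke="#008000"/>
  <polyline points="245.85,74.51 239.14,62.23 235.41,56.36 235.73,58.42 241.17,69.92" fill="none" stroke="#008000"/>
  <polygon points="20.66,11.25 121.47,11.25 121.47,37.10 20.66,37.10" fill="none" stroke="#ff8800"/>
  <polyline points="77.20,77.12 75.13,60.69 66.95,48.29 60.11,44.38 62.05,53.41" fill="none" stroke="#008000"/>
</svg>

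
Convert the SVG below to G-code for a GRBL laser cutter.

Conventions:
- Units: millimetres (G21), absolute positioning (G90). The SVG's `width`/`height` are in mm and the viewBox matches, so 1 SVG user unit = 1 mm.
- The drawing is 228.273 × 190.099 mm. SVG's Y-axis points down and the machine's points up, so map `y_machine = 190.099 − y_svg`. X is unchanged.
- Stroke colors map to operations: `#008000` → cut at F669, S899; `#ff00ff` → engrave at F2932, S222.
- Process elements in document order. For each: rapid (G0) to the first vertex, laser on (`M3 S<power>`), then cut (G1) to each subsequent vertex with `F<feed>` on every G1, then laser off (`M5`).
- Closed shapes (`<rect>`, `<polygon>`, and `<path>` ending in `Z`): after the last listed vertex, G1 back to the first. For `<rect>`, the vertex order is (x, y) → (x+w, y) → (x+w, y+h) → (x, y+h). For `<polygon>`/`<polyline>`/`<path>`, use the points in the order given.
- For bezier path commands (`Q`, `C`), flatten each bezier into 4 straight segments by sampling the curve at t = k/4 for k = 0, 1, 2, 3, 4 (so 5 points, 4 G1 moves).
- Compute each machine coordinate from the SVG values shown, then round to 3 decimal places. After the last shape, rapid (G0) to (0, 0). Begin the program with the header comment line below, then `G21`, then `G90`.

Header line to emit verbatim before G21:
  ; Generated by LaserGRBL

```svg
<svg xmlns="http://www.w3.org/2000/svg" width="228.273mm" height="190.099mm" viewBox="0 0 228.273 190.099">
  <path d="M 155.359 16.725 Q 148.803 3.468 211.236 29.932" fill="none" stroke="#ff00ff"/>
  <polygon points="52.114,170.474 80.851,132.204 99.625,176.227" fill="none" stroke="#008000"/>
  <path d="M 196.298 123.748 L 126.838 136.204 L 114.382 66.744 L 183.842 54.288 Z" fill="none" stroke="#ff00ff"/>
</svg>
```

; Generated by LaserGRBL
G21
G90
G0 X155.359 Y173.374
M3 S222
G1 X156.393 Y177.520 F2932
G1 X166.050 Y176.701 F2932
G1 X184.331 Y170.916 F2932
G1 X211.236 Y160.167 F2932
M5
G0 X52.114 Y19.625
M3 S899
G1 X80.851 Y57.895 F669
G1 X99.625 Y13.872 F669
G1 X52.114 Y19.625 F669
M5
G0 X196.298 Y66.351
M3 S222
G1 X126.838 Y53.895 F2932
G1 X114.382 Y123.355 F2932
G1 X183.842 Y135.811 F2932
G1 X196.298 Y66.351 F2932
M5
G0 X0.000 Y0.000

viewBox `0 0 228.273 190.099` with mm width/height → 1 unit = 1 mm. Flip: y_m = 190.099 − y_svg.

**Shape 1** — `<path>` quadratic bezier, stroke `#ff00ff` → engrave (S222, F2932). Control points (SVG): P0=(155.359,16.725), P1=(148.803,3.468), P2=(211.236,29.932); sampled at t=k/4. Machine vertices: (155.359,173.374) → (156.393,177.520) → (166.050,176.701) → (184.331,170.916) → (211.236,160.167). Open path.

**Shape 2** — `<polygon>` regular polygon, stroke `#008000` → cut (S899, F669). Machine vertices: (52.114,19.625) → (80.851,57.895) → (99.625,13.872) → (52.114,19.625). Closed: final G1 returns to the first vertex.

**Shape 3** — `<path>` regular polygon, stroke `#ff00ff` → engrave (S222, F2932). Machine vertices: (196.298,66.351) → (126.838,53.895) → (114.382,123.355) → (183.842,135.811) → (196.298,66.351). Closed: final G1 returns to the first vertex.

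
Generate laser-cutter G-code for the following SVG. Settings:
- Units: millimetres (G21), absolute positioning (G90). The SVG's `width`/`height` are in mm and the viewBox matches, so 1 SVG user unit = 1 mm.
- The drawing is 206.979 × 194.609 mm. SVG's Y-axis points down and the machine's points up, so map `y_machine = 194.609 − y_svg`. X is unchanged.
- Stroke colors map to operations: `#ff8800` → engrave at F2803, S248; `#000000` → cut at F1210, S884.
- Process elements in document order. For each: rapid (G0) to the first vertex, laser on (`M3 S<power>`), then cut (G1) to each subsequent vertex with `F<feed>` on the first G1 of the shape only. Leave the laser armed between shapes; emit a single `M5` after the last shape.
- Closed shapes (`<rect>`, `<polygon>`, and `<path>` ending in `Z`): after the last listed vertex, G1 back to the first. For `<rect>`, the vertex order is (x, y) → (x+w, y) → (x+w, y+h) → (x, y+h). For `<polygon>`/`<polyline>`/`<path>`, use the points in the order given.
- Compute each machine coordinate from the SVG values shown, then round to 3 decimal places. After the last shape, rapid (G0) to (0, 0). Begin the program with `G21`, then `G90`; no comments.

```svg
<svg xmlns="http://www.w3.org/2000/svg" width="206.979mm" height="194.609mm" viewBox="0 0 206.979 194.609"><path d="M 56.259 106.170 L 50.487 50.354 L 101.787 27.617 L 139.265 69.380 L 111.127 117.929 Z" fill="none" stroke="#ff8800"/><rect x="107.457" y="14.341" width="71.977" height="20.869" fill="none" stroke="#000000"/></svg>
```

G21
G90
G0 X56.259 Y88.439
M3 S248
G1 X50.487 Y144.255 F2803
G1 X101.787 Y166.992
G1 X139.265 Y125.229
G1 X111.127 Y76.680
G1 X56.259 Y88.439
G0 X107.457 Y180.268
M3 S884
G1 X179.434 Y180.268 F1210
G1 X179.434 Y159.399
G1 X107.457 Y159.399
G1 X107.457 Y180.268
M5
G0 X0.000 Y0.000

viewBox `0 0 206.979 194.609` with mm width/height → 1 unit = 1 mm. Flip: y_m = 194.609 − y_svg.

**Shape 1** — `<path>` regular polygon, stroke `#ff8800` → engrave (S248, F2803). Machine vertices: (56.259,88.439) → (50.487,144.255) → (101.787,166.992) → (139.265,125.229) → (111.127,76.680) → (56.259,88.439). Closed: final G1 returns to the first vertex.

**Shape 2** — `<rect>` rectangle, stroke `#000000` → cut (S884, F1210). Machine vertices: (107.457,180.268) → (179.434,180.268) → (179.434,159.399) → (107.457,159.399) → (107.457,180.268). Closed: final G1 returns to the first vertex.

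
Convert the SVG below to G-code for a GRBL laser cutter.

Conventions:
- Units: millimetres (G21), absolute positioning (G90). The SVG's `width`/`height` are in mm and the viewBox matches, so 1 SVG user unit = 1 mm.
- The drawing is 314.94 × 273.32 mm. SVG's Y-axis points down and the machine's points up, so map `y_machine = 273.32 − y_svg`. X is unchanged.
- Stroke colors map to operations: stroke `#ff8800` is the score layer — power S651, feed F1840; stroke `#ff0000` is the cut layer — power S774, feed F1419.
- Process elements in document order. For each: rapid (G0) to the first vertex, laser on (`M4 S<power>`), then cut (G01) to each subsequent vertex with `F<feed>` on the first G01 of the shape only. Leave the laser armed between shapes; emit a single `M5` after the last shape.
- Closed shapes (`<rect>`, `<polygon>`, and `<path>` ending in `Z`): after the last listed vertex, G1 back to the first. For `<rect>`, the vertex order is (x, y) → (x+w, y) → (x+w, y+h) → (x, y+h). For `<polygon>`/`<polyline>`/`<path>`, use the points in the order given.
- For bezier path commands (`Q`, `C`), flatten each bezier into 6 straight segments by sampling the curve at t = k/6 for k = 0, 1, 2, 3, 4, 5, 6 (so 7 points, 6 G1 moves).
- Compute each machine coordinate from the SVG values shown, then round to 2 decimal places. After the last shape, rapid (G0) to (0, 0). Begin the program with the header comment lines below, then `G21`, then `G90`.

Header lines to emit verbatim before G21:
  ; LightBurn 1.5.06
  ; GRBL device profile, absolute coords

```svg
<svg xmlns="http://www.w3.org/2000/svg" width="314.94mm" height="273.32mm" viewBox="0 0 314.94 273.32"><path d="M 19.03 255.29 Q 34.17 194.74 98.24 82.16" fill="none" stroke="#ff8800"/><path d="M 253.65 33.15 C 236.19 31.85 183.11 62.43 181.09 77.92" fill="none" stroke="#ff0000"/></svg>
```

viewBox `0 0 314.94 273.32` with mm width/height → 1 unit = 1 mm. Flip: y_m = 273.32 − y_svg.

**Shape 1** — `<path>` quadratic bezier, stroke `#ff8800` → score (S651, F1840). Control points (SVG): P0=(19.03,255.29), P1=(34.17,194.74), P2=(98.24,82.16); sampled at t=k/6. Machine vertices: (19.03,18.03) → (25.44,39.66) → (34.56,64.18) → (46.40,91.59) → (60.96,121.89) → (78.24,155.08) → (98.24,191.16). Open path.

**Shape 2** — `<path>` cubic bezier, stroke `#ff0000` → cut (S774, F1419). Control points (SVG): P0=(253.65,33.15), P1=(236.19,31.85), P2=(183.11,62.43), P3=(181.09,77.92); sampled at t=k/6. Machine vertices: (253.65,240.17) → (242.35,238.38) → (227.53,232.58) → (211.58,224.08) → (196.92,214.18) → (185.95,204.19) → (181.09,195.40). Open path.

; LightBurn 1.5.06
; GRBL device profile, absolute coords
G21
G90
G0 X19.03 Y18.03
M4 S651
G01 X25.44 Y39.66 F1840
G01 X34.56 Y64.18
G01 X46.40 Y91.59
G01 X60.96 Y121.89
G01 X78.24 Y155.08
G01 X98.24 Y191.16
G0 X253.65 Y240.17
M4 S774
G01 X242.35 Y238.38 F1419
G01 X227.53 Y232.58
G01 X211.58 Y224.08
G01 X196.92 Y214.18
G01 X185.95 Y204.19
G01 X181.09 Y195.40
M5
G0 X0.00 Y0.00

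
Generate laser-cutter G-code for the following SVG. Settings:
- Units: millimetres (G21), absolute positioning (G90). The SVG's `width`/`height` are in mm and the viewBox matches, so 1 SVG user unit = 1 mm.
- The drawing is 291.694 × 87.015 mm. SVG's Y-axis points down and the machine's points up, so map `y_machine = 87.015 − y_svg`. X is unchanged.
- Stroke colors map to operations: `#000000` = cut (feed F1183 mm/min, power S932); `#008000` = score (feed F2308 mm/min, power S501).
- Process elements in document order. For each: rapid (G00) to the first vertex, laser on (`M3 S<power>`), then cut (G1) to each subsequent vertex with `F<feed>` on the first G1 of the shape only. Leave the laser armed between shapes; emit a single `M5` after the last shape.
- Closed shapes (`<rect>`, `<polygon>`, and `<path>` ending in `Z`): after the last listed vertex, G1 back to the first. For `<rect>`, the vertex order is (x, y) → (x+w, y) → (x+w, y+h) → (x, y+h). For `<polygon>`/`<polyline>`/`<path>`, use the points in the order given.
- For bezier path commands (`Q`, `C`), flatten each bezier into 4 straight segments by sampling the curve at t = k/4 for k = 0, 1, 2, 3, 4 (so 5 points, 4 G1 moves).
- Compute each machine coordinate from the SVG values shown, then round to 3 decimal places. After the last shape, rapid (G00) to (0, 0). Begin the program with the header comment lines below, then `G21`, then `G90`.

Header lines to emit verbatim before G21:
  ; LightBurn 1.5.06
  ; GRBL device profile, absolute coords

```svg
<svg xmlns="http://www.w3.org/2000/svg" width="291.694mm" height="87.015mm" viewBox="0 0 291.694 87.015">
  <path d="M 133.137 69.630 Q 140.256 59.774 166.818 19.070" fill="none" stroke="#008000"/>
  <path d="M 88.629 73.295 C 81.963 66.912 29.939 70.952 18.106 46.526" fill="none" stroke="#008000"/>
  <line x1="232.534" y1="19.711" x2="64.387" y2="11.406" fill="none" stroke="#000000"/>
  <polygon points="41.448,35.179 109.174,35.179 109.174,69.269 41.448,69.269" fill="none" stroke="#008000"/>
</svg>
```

; LightBurn 1.5.06
; GRBL device profile, absolute coords
G21
G90
G00 X133.137 Y17.385
M3 S501
G1 X137.912 Y24.241 F2308
G1 X145.117 Y34.953
G1 X154.752 Y49.521
G1 X166.818 Y67.945
G00 X88.629 Y13.720
M3 S501
G1 X76.462 Y17.161 F2308
G1 X55.305 Y20.338
G1 X33.180 Y26.899
G1 X18.106 Y40.489
G00 X232.534 Y67.304
M3 S932
G1 X64.387 Y75.609 F1183
G00 X41.448 Y51.836
M3 S501
G1 X109.174 Y51.836 F2308
G1 X109.174 Y17.746
G1 X41.448 Y17.746
G1 X41.448 Y51.836
M5
G00 X0.000 Y0.000

viewBox `0 0 291.694 87.015` with mm width/height → 1 unit = 1 mm. Flip: y_m = 87.015 − y_svg.

**Shape 1** — `<path>` quadratic bezier, stroke `#008000` → score (S501, F2308). Control points (SVG): P0=(133.137,69.630), P1=(140.256,59.774), P2=(166.818,19.070); sampled at t=k/4. Machine vertices: (133.137,17.385) → (137.912,24.241) → (145.117,34.953) → (154.752,49.521) → (166.818,67.945). Open path.

**Shape 2** — `<path>` cubic bezier, stroke `#008000` → score (S501, F2308). Control points (SVG): P0=(88.629,73.295), P1=(81.963,66.912), P2=(29.939,70.952), P3=(18.106,46.526); sampled at t=k/4. Machine vertices: (88.629,13.720) → (76.462,17.161) → (55.305,20.338) → (33.180,26.899) → (18.106,40.489). Open path.

**Shape 3** — `<line>` line segment, stroke `#000000` → cut (S932, F1183). Machine vertices: (232.534,67.304) → (64.387,75.609). Open path.

**Shape 4** — `<polygon>` rectangle, stroke `#008000` → score (S501, F2308). Machine vertices: (41.448,51.836) → (109.174,51.836) → (109.174,17.746) → (41.448,17.746) → (41.448,51.836). Closed: final G1 returns to the first vertex.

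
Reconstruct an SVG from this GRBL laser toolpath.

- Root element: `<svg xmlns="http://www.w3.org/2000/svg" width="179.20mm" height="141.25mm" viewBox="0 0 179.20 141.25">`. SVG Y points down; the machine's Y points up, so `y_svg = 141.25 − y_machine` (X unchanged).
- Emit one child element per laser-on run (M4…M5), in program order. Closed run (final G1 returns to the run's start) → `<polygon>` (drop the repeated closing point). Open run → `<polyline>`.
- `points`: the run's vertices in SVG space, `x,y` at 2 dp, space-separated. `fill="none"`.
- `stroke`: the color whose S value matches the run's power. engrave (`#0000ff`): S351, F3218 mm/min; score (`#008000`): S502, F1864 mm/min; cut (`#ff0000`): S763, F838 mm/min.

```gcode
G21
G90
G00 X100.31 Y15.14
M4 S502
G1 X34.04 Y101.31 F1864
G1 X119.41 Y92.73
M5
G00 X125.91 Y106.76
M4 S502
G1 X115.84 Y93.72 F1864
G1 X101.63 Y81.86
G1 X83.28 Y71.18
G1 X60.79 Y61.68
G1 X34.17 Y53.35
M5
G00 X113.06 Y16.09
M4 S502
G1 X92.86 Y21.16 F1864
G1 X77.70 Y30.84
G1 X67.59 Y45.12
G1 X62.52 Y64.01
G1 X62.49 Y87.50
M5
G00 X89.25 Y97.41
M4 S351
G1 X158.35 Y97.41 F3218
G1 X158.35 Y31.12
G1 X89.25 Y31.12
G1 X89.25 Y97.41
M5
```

y_svg = 141.25 − y_m.

[1] S502→`#008000` (score); open run; points: 100.31,126.11 34.04,39.94 119.41,48.52

[2] S502→`#008000` (score); open run; points: 125.91,34.49 115.84,47.53 101.63,59.39 83.28,70.07 60.79,79.57 34.17,87.90

[3] S502→`#008000` (score); open run; points: 113.06,125.16 92.86,120.09 77.70,110.41 67.59,96.13 62.52,77.24 62.49,53.75

[4] S351→`#0000ff` (engrave); closed run; points: 89.25,43.84 158.35,43.84 158.35,110.13 89.25,110.13

<svg xmlns="http://www.w3.org/2000/svg" width="179.20mm" height="141.25mm" viewBox="0 0 179.20 141.25">
  <polyline points="100.31,126.11 34.04,39.94 119.41,48.52" fill="none" stroke="#008000"/>
  <polyline points="125.91,34.49 115.84,47.53 101.63,59.39 83.28,70.07 60.79,79.57 34.17,87.90" fill="none" stroke="#008000"/>
  <polyline points="113.06,125.16 92.86,120.09 77.70,110.41 67.59,96.13 62.52,77.24 62.49,53.75" fill="none" stroke="#008000"/>
  <polygon points="89.25,43.84 158.35,43.84 158.35,110.13 89.25,110.13" fill="none" stroke="#0000ff"/>
</svg>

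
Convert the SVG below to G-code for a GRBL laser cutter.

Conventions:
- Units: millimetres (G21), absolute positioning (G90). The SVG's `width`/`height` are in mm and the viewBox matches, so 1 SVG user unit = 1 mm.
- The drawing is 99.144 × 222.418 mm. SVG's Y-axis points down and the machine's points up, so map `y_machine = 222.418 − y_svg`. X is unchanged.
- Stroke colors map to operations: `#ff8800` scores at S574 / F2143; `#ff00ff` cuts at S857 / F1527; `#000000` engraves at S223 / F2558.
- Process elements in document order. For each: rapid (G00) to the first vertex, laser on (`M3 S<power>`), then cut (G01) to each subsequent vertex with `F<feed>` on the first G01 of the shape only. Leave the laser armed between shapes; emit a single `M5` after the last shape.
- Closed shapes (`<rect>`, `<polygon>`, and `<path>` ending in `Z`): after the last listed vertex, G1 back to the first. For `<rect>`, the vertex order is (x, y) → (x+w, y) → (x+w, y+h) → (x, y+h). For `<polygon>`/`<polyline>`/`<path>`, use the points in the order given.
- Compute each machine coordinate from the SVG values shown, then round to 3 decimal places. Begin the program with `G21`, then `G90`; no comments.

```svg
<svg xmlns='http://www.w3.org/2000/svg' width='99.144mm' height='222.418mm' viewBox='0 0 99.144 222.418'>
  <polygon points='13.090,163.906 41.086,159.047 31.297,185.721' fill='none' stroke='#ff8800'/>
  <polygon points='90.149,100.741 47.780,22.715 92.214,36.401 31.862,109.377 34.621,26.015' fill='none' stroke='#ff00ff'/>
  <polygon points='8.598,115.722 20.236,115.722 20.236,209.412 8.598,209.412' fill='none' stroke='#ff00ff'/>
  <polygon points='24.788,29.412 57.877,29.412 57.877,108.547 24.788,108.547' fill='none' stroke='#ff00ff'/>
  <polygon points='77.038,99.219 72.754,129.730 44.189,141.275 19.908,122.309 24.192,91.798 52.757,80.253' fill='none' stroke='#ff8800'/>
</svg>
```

Since the viewBox matches the mm dimensions, user units are millimetres directly. The only transform is the Y-flip y_m = 222.418 − y_svg.

Shape 1 is a regular polygon drawn with `<polygon>`. Its stroke #ff8800 means score at S574, F2143. After flipping Y the toolpath is (13.090,58.512) → (41.086,63.371) → (31.297,36.697) → (13.090,58.512), returning to the start.

Shape 2 is a closed polygon drawn with `<polygon>`. Its stroke #ff00ff means cut at S857, F1527. After flipping Y the toolpath is (90.149,121.677) → (47.780,199.703) → (92.214,186.017) → (31.862,113.041) → (34.621,196.403) → (90.149,121.677), returning to the start.

Shape 3 is a rectangle drawn with `<polygon>`. Its stroke #ff00ff means cut at S857, F1527. After flipping Y the toolpath is (8.598,106.696) → (20.236,106.696) → (20.236,13.006) → (8.598,13.006) → (8.598,106.696), returning to the start.

Shape 4 is a rectangle drawn with `<polygon>`. Its stroke #ff00ff means cut at S857, F1527. After flipping Y the toolpath is (24.788,193.006) → (57.877,193.006) → (57.877,113.871) → (24.788,113.871) → (24.788,193.006), returning to the start.

Shape 5 is a regular polygon drawn with `<polygon>`. Its stroke #ff8800 means score at S574, F2143. After flipping Y the toolpath is (77.038,123.199) → (72.754,92.688) → (44.189,81.143) → (19.908,100.109) → (24.192,130.620) → (52.757,142.165) → (77.038,123.199), returning to the start.

G21
G90
G00 X13.090 Y58.512
M3 S574
G01 X41.086 Y63.371 F2143
G01 X31.297 Y36.697
G01 X13.090 Y58.512
G00 X90.149 Y121.677
M3 S857
G01 X47.780 Y199.703 F1527
G01 X92.214 Y186.017
G01 X31.862 Y113.041
G01 X34.621 Y196.403
G01 X90.149 Y121.677
G00 X8.598 Y106.696
M3 S857
G01 X20.236 Y106.696 F1527
G01 X20.236 Y13.006
G01 X8.598 Y13.006
G01 X8.598 Y106.696
G00 X24.788 Y193.006
M3 S857
G01 X57.877 Y193.006 F1527
G01 X57.877 Y113.871
G01 X24.788 Y113.871
G01 X24.788 Y193.006
G00 X77.038 Y123.199
M3 S574
G01 X72.754 Y92.688 F2143
G01 X44.189 Y81.143
G01 X19.908 Y100.109
G01 X24.192 Y130.620
G01 X52.757 Y142.165
G01 X77.038 Y123.199
M5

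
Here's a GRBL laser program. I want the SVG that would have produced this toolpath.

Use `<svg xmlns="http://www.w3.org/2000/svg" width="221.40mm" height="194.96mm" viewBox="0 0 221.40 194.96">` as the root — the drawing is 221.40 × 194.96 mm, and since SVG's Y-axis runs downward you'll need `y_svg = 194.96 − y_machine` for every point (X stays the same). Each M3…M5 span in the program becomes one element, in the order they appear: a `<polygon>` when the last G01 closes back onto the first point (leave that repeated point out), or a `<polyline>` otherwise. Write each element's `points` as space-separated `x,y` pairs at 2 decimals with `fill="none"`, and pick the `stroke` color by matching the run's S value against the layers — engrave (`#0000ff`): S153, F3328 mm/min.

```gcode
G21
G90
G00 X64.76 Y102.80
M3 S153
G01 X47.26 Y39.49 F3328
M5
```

y_svg = 194.96 − y_m. Every run uses S153, so all elements get stroke `#0000ff` (engrave).

[1] open run; points: 64.76,92.16 47.26,155.47

<svg xmlns="http://www.w3.org/2000/svg" width="221.40mm" height="194.96mm" viewBox="0 0 221.40 194.96">
  <polyline points="64.76,92.16 47.26,155.47" fill="none" stroke="#0000ff"/>
</svg>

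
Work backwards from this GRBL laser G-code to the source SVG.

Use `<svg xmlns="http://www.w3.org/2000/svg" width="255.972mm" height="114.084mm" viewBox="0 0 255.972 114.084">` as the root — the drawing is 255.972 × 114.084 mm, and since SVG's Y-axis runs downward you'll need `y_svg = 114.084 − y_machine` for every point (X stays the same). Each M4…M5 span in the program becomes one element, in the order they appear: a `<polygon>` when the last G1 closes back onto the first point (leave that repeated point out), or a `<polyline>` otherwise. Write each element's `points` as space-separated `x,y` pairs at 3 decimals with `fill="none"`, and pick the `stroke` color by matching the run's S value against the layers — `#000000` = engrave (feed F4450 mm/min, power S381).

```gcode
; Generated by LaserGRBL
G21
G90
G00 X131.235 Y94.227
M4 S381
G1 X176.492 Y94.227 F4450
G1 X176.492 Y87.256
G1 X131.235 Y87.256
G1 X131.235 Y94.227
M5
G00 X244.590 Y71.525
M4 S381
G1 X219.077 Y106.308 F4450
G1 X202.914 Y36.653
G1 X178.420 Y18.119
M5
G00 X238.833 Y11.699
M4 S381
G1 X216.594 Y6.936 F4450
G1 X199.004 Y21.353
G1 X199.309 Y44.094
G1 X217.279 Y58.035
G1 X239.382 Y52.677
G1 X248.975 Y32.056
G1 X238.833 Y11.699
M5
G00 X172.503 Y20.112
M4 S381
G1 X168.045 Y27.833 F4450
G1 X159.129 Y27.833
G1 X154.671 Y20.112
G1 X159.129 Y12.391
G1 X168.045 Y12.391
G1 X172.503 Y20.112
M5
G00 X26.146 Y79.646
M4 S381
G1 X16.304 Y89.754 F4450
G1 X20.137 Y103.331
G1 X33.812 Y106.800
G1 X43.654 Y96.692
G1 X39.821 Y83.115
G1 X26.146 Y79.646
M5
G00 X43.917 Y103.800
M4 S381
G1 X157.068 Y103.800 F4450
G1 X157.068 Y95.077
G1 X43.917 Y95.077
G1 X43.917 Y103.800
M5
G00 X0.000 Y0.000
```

y_svg = 114.084 − y_m. Every run uses S381, so all elements get stroke `#000000` (engrave).

[1] closed run; points: 131.235,19.857 176.492,19.857 176.492,26.828 131.235,26.828

[2] open run; points: 244.590,42.559 219.077,7.776 202.914,77.431 178.420,95.965

[3] closed run; points: 238.833,102.385 216.594,107.148 199.004,92.731 199.309,69.990 217.279,56.049 239.382,61.407 248.975,82.028

[4] closed run; points: 172.503,93.972 168.045,86.251 159.129,86.251 154.671,93.972 159.129,101.693 168.045,101.693

[5] closed run; points: 26.146,34.438 16.304,24.330 20.137,10.753 33.812,7.284 43.654,17.392 39.821,30.969

[6] closed run; points: 43.917,10.284 157.068,10.284 157.068,19.007 43.917,19.007

<svg xmlns="http://www.w3.org/2000/svg" width="255.972mm" height="114.084mm" viewBox="0 0 255.972 114.084">
  <polygon points="131.235,19.857 176.492,19.857 176.492,26.828 131.235,26.828" fill="none" stroke="#000000"/>
  <polyline points="244.590,42.559 219.077,7.776 202.914,77.431 178.420,95.965" fill="none" stroke="#000000"/>
  <polygon points="238.833,102.385 216.594,107.148 199.004,92.731 199.309,69.990 217.279,56.049 239.382,61.407 248.975,82.028" fill="none" stroke="#000000"/>
  <polygon points="172.503,93.972 168.045,86.251 159.129,86.251 154.671,93.972 159.129,101.693 168.045,101.693" fill="none" stroke="#000000"/>
  <polygon points="26.146,34.438 16.304,24.330 20.137,10.753 33.812,7.284 43.654,17.392 39.821,30.969" fill="none" stroke="#000000"/>
  <polygon points="43.917,10.284 157.068,10.284 157.068,19.007 43.917,19.007" fill="none" stroke="#000000"/>
</svg>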